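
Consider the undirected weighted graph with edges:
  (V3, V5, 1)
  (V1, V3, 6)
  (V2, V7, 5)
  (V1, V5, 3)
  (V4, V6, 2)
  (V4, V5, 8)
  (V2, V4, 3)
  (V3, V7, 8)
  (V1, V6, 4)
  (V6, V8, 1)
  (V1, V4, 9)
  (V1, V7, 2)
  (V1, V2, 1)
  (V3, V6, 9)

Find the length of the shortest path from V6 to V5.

Checking several routes:
V6→V1→V5: 4 + 3 = 7
V6→V3→V5: 9 + 1 = 10
V6→V4→V2→V1→V5: 2 + 3 + 1 + 3 = 9
The minimum is 7.

7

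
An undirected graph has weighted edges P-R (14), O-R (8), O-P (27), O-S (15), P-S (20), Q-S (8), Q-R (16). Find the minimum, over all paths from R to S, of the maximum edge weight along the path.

15

Paths from R to S:
R -> O -> P -> S: max(8, 27, 20) = 27
R -> Q -> S: max(16, 8) = 16
R -> P -> O -> S: max(14, 27, 15) = 27
R -> O -> S: max(8, 15) = 15
R -> P -> S: max(14, 20) = 20
Best route has worst link 15.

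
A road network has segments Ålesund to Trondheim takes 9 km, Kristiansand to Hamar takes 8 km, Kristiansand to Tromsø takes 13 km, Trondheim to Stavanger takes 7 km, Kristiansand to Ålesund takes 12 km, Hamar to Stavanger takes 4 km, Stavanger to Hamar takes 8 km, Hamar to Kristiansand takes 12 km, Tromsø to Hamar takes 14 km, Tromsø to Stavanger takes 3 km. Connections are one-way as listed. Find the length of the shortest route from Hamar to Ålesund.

24

Paths from Hamar to Ålesund:
Hamar → Kristiansand → Ålesund: 12 + 12 = 24
The minimum is 24 km.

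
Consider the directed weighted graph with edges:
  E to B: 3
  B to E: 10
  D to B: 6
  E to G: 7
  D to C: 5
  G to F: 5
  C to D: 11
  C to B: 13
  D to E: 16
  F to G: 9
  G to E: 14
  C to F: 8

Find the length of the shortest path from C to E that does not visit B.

Paths from C to E avoiding B:
C - D - E: 11 + 16 = 27
C - F - G - E: 8 + 9 + 14 = 31
The minimum is 27.

27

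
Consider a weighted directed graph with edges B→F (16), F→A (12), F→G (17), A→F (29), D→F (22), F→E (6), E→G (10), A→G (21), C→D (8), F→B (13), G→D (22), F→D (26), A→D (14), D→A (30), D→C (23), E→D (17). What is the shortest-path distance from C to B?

Paths from C to B:
C → D → A → F → B: 8 + 30 + 29 + 13 = 80
C → D → F → B: 8 + 22 + 13 = 43
Shortest: 43.

43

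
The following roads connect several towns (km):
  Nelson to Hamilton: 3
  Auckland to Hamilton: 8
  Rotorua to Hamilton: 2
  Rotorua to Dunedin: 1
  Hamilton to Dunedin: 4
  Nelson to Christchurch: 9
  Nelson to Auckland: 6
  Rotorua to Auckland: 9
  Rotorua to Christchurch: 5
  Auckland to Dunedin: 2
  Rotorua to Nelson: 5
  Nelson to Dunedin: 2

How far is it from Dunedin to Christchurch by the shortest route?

Comparing a few candidate routes:
Dunedin→Hamilton→Rotorua→Christchurch: 4 + 2 + 5 = 11
Dunedin→Rotorua→Christchurch: 1 + 5 = 6
Dunedin→Nelson→Christchurch: 2 + 9 = 11
The minimum is 6 km.

6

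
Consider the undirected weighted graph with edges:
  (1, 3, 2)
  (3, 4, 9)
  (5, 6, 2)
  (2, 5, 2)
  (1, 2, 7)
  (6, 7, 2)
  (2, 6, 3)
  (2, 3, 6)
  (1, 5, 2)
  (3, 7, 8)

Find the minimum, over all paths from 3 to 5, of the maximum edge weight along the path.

2

Comparing a few candidate routes:
3 → 1 → 2 → 5: max(2, 7, 2) = 7
3 → 2 → 6 → 5: max(6, 3, 2) = 6
3 → 1 → 5: max(2, 2) = 2
3 → 2 → 5: max(6, 2) = 6
Best route has worst link 2.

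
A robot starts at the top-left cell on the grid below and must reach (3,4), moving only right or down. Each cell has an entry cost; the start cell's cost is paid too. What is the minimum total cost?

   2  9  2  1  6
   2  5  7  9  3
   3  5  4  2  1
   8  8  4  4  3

22

Cheapest: r0c0 r1c0 r2c0 r2c1 r2c2 r2c3 r2c4 r3c4
  2 + 2 + 3 + 5 + 4 + 2 + 1 + 3 = 22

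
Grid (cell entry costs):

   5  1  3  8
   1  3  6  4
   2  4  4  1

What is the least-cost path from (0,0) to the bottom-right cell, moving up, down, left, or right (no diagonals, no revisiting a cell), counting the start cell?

17

Path [0,0]→[1,0]→[2,0]→[2,1]→[2,2]→[2,3]: 5 + 1 + 2 + 4 + 4 + 1 = 17.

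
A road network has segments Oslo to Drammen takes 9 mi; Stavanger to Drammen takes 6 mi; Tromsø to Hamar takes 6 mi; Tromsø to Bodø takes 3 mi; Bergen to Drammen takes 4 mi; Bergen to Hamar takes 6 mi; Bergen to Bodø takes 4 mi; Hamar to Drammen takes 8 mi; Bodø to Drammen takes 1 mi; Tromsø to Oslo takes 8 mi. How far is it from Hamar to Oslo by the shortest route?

Some routes from Hamar to Oslo:
Hamar-Bergen-Drammen-Oslo: 6 + 4 + 9 = 19
Hamar-Tromsø-Bodø-Drammen-Oslo: 6 + 3 + 1 + 9 = 19
Hamar-Drammen-Oslo: 8 + 9 = 17
Hamar-Tromsø-Oslo: 6 + 8 = 14
Best route has total 14 mi.

14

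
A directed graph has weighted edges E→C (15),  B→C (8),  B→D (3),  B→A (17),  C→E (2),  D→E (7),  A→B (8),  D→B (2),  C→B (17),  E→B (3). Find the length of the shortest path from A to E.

18

Candidate routes:
A -> B -> D -> E: 8 + 3 + 7 = 18
A -> B -> C -> E: 8 + 8 + 2 = 18
The minimum is 18.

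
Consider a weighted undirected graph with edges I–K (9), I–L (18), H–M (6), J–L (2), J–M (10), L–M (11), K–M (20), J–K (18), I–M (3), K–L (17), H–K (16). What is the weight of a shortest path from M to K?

12

Some routes from M to K:
M - H - K: 6 + 16 = 22
M - L - K: 11 + 17 = 28
M - K: 20
M - I - K: 3 + 9 = 12
Shortest: 12.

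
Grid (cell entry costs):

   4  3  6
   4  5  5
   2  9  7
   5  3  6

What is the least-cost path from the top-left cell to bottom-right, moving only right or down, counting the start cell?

24

Path [0,0] → [1,0] → [2,0] → [3,0] → [3,1] → [3,2]: 4 + 4 + 2 + 5 + 3 + 6 = 24.
(Top row then right column would cost 31.)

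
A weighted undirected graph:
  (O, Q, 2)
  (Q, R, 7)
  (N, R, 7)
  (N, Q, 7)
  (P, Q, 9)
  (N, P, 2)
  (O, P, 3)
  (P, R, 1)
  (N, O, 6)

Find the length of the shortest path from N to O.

5

Some routes from N to O:
N - O: 6
N - Q - O: 7 + 2 = 9
N - R - P - O: 7 + 1 + 3 = 11
N - P - O: 2 + 3 = 5
Best route has total 5.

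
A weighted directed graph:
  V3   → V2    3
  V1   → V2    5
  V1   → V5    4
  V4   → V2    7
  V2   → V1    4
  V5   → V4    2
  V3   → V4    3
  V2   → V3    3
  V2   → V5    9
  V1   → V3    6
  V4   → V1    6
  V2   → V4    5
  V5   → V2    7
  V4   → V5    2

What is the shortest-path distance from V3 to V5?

Comparing a few candidate routes:
V3 → V2 → V1 → V5: 3 + 4 + 4 = 11
V3 → V2 → V4 → V5: 3 + 5 + 2 = 10
V3 → V4 → V5: 3 + 2 = 5
Shortest: 5.

5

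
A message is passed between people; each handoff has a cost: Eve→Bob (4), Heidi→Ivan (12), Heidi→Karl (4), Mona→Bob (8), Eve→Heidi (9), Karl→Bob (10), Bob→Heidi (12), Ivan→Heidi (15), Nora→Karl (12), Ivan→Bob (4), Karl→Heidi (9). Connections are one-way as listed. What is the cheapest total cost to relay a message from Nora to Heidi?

Candidate routes:
Nora→Karl→Bob→Heidi: 12 + 10 + 12 = 34
Nora→Karl→Heidi: 12 + 9 = 21
Best route has total 21.

21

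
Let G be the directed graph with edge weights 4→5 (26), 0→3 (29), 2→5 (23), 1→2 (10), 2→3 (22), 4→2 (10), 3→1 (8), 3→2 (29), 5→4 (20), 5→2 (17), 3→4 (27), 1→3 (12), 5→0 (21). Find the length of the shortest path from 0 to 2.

47

Paths from 0 to 2:
0→3→4→5→2: 29 + 27 + 26 + 17 = 99
0→3→4→2: 29 + 27 + 10 = 66
0→3→1→2: 29 + 8 + 10 = 47
0→3→2: 29 + 29 = 58
Best route has total 47.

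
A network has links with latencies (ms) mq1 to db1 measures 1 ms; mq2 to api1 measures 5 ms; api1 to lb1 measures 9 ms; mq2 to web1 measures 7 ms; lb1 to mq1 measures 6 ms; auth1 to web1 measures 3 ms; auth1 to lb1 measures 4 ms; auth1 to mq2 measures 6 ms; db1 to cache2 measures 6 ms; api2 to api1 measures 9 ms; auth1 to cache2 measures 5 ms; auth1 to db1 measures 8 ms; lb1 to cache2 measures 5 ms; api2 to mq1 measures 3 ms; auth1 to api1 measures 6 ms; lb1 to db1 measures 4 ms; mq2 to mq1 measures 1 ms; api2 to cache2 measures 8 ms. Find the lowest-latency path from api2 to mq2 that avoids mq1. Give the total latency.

14

Checking several routes:
api2-cache2-auth1-mq2: 8 + 5 + 6 = 19
api2-api1-mq2: 9 + 5 = 14
api2-cache2-auth1-web1-mq2: 8 + 5 + 3 + 7 = 23
api2-api1-auth1-mq2: 9 + 6 + 6 = 21
The minimum is 14 ms.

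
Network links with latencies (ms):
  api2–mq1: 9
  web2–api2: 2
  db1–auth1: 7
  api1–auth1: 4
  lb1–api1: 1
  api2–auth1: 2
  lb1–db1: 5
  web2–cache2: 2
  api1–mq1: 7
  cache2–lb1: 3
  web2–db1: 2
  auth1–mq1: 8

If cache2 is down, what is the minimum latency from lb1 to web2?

7

Some routes from lb1 to web2 avoiding cache2:
lb1→api1→auth1→api2→web2: 1 + 4 + 2 + 2 = 9
lb1→db1→auth1→api2→web2: 5 + 7 + 2 + 2 = 16
lb1→db1→web2: 5 + 2 = 7
lb1→api1→mq1→auth1→api2→web2: 1 + 7 + 8 + 2 + 2 = 20
lb1→api1→mq1→api2→web2: 1 + 7 + 9 + 2 = 19
lb1→api1→auth1→db1→web2: 1 + 4 + 7 + 2 = 14
The minimum is 7 ms.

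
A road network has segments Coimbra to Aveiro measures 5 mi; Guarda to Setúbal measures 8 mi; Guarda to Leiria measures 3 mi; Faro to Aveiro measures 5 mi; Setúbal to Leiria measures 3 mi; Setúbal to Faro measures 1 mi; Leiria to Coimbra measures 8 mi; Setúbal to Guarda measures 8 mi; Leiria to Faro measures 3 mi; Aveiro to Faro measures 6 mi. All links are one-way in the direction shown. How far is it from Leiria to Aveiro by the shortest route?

8

Candidate routes:
Leiria - Coimbra - Aveiro: 8 + 5 = 13
Leiria - Faro - Aveiro: 3 + 5 = 8
The minimum is 8 mi.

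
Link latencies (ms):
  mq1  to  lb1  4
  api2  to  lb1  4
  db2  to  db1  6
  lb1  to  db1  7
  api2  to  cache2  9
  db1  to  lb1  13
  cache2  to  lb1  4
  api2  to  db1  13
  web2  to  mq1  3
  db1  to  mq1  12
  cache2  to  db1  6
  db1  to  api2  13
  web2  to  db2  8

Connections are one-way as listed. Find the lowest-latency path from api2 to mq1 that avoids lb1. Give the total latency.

25

Paths from api2 to mq1 avoiding lb1:
api2→cache2→db1→mq1: 9 + 6 + 12 = 27
api2→db1→mq1: 13 + 12 = 25
Best route has total 25 ms.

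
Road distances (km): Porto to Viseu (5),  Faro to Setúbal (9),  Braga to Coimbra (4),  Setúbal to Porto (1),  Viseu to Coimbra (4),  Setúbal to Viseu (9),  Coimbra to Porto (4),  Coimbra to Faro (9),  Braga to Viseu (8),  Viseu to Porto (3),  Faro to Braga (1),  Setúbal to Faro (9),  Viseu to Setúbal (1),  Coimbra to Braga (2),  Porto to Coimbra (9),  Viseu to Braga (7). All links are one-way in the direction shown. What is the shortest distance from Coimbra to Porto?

Comparing a few candidate routes:
Coimbra→Faro→Braga→Viseu→Porto: 9 + 1 + 8 + 3 = 21
Coimbra→Porto: 4
Coimbra→Faro→Braga→Viseu→Setúbal→Porto: 9 + 1 + 8 + 1 + 1 = 20
Coimbra→Faro→Setúbal→Porto: 9 + 9 + 1 = 19
Coimbra→Braga→Viseu→Setúbal→Porto: 2 + 8 + 1 + 1 = 12
Coimbra→Braga→Viseu→Porto: 2 + 8 + 3 = 13
Shortest: 4 km.

4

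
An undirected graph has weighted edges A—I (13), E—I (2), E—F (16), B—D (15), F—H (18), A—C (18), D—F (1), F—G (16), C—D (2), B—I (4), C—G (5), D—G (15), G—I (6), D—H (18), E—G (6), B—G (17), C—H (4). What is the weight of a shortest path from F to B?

16

Checking several routes:
F -> D -> C -> G -> I -> B: 1 + 2 + 5 + 6 + 4 = 18
F -> D -> B: 1 + 15 = 16
F -> D -> C -> G -> E -> I -> B: 1 + 2 + 5 + 6 + 2 + 4 = 20
Best route has total 16.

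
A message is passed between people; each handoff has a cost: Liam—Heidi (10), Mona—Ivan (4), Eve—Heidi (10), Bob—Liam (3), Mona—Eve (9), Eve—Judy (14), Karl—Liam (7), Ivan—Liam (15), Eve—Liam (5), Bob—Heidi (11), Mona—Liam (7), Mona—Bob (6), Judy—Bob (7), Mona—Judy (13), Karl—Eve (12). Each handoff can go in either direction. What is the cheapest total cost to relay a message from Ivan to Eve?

13

Comparing a few candidate routes:
Ivan → Mona → Eve: 4 + 9 = 13
Ivan → Liam → Eve: 15 + 5 = 20
Ivan → Liam → Mona → Eve: 15 + 7 + 9 = 31
Ivan → Mona → Bob → Liam → Eve: 4 + 6 + 3 + 5 = 18
Ivan → Mona → Liam → Karl → Eve: 4 + 7 + 7 + 12 = 30
Ivan → Mona → Liam → Eve: 4 + 7 + 5 = 16
Shortest: 13.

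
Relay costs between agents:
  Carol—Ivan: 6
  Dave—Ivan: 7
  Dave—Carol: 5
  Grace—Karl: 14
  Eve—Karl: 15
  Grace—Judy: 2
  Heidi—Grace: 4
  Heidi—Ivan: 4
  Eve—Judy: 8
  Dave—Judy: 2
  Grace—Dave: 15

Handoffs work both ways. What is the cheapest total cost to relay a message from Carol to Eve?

A few of the Carol→Eve routes:
Carol - Ivan - Heidi - Grace - Judy - Eve: 6 + 4 + 4 + 2 + 8 = 24
Carol - Dave - Ivan - Heidi - Grace - Judy - Eve: 5 + 7 + 4 + 4 + 2 + 8 = 30
Carol - Ivan - Dave - Grace - Judy - Eve: 6 + 7 + 15 + 2 + 8 = 38
Carol - Dave - Grace - Judy - Eve: 5 + 15 + 2 + 8 = 30
Carol - Dave - Judy - Eve: 5 + 2 + 8 = 15
Carol - Ivan - Dave - Judy - Eve: 6 + 7 + 2 + 8 = 23
Shortest: 15.

15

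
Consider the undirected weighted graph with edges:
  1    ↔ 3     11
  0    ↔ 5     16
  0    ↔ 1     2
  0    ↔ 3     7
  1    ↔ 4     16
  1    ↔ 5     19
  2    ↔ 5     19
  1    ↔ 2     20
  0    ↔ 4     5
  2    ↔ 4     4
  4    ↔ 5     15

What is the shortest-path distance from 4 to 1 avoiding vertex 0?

16

Paths from 4 to 1 avoiding 0:
4-1: 16
4-2-1: 4 + 20 = 24
4-5-1: 15 + 19 = 34
4-2-5-1: 4 + 19 + 19 = 42
4-5-2-1: 15 + 19 + 20 = 54
Shortest: 16.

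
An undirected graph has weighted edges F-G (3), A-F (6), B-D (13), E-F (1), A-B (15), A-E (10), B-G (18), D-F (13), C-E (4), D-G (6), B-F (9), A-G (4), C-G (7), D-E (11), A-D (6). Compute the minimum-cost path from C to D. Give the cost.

13

Checking several routes:
C - E - D: 4 + 11 = 15
C - G - D: 7 + 6 = 13
C - E - F - G - D: 4 + 1 + 3 + 6 = 14
C - G - A - D: 7 + 4 + 6 = 17
The minimum is 13.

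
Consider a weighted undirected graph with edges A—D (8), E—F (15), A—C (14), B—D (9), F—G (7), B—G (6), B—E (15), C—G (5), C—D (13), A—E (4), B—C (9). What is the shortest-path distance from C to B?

9

Some routes from C to B:
C-B: 9
C-G-B: 5 + 6 = 11
C-D-B: 13 + 9 = 22
C-A-D-B: 14 + 8 + 9 = 31
C-A-E-B: 14 + 4 + 15 = 33
C-D-A-E-B: 13 + 8 + 4 + 15 = 40
The minimum is 9.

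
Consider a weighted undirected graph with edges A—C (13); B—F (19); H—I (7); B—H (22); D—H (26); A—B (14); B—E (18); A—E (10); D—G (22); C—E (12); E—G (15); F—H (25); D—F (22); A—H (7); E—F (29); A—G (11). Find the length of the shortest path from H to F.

Some routes from H to F:
H - F: 25
H - A - E - B - F: 7 + 10 + 18 + 19 = 54
H - A - E - F: 7 + 10 + 29 = 46
H - D - F: 26 + 22 = 48
H - B - F: 22 + 19 = 41
H - A - B - F: 7 + 14 + 19 = 40
Best route has total 25.

25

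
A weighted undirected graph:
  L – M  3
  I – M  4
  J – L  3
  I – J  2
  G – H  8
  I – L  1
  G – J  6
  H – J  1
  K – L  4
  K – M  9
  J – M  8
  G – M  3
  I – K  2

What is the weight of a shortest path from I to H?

Checking several routes:
I→K→L→J→H: 2 + 4 + 3 + 1 = 10
I→J→H: 2 + 1 = 3
I→L→J→H: 1 + 3 + 1 = 5
Best route has total 3.

3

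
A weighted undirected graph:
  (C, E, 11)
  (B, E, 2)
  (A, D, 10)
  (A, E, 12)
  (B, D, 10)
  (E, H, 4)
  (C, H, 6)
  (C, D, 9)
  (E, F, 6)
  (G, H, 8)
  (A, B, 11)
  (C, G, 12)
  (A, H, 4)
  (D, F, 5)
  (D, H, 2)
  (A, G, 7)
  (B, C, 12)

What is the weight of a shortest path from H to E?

4

A few of the H→E routes:
H-D-B-E: 2 + 10 + 2 = 14
H-A-B-E: 4 + 11 + 2 = 17
H-A-E: 4 + 12 = 16
H-E: 4
H-D-F-E: 2 + 5 + 6 = 13
Best route has total 4.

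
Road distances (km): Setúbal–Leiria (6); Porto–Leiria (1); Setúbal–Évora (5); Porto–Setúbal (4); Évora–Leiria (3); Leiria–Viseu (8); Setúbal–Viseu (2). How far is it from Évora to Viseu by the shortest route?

7

A few of the Évora→Viseu routes:
Évora → Leiria → Porto → Setúbal → Viseu: 3 + 1 + 4 + 2 = 10
Évora → Leiria → Setúbal → Viseu: 3 + 6 + 2 = 11
Évora → Setúbal → Viseu: 5 + 2 = 7
Best route has total 7 km.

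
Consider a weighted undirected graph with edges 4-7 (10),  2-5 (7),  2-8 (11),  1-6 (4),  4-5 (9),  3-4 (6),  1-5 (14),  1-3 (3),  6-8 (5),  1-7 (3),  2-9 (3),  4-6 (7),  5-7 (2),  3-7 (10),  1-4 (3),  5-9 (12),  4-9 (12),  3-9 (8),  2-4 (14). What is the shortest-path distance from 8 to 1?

9

A few of the 8→1 routes:
8→2→9→3→1: 11 + 3 + 8 + 3 = 25
8→6→4→3→1: 5 + 7 + 6 + 3 = 21
8→6→4→1: 5 + 7 + 3 = 15
8→2→5→7→1: 11 + 7 + 2 + 3 = 23
8→6→1: 5 + 4 = 9
8→6→4→7→1: 5 + 7 + 10 + 3 = 25
Best route has total 9.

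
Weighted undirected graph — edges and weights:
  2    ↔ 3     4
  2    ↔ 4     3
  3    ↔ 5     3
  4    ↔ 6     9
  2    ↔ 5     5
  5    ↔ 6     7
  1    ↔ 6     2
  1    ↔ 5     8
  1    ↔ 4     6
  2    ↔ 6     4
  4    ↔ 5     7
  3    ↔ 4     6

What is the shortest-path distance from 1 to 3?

Comparing a few candidate routes:
1→6→5→3: 2 + 7 + 3 = 12
1→6→2→3: 2 + 4 + 4 = 10
1→5→3: 8 + 3 = 11
The minimum is 10.

10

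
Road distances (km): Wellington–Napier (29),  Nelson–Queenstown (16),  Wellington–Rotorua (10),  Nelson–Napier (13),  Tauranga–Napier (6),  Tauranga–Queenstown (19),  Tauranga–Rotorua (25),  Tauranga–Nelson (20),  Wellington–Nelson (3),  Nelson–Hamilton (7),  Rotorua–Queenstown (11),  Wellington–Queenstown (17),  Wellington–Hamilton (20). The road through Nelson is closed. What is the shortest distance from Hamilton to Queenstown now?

Routes from Hamilton to Queenstown avoiding Nelson:
Hamilton - Wellington - Rotorua - Tauranga - Queenstown: 20 + 10 + 25 + 19 = 74
Hamilton - Wellington - Napier - Tauranga - Rotorua - Queenstown: 20 + 29 + 6 + 25 + 11 = 91
Hamilton - Wellington - Queenstown: 20 + 17 = 37
Hamilton - Wellington - Napier - Tauranga - Queenstown: 20 + 29 + 6 + 19 = 74
Hamilton - Wellington - Rotorua - Queenstown: 20 + 10 + 11 = 41
Best route has total 37 km.

37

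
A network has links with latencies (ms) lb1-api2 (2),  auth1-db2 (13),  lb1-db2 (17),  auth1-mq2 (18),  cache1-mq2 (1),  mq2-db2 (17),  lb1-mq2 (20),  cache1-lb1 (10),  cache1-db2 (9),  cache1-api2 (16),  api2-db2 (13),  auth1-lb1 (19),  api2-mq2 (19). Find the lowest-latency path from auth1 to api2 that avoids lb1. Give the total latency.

Checking several routes:
auth1 -> db2 -> cache1 -> api2: 13 + 9 + 16 = 38
auth1 -> mq2 -> api2: 18 + 19 = 37
auth1 -> mq2 -> cache1 -> db2 -> api2: 18 + 1 + 9 + 13 = 41
auth1 -> db2 -> api2: 13 + 13 = 26
auth1 -> mq2 -> cache1 -> api2: 18 + 1 + 16 = 35
Best route has total 26 ms.

26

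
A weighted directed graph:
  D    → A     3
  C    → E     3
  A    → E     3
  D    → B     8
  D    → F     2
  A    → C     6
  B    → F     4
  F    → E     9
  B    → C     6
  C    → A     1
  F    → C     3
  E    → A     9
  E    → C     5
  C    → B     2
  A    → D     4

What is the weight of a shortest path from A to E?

Checking several routes:
A→E: 3
A→C→E: 6 + 3 = 9
A→C→B→F→E: 6 + 2 + 4 + 9 = 21
A→D→F→C→E: 4 + 2 + 3 + 3 = 12
A→D→F→E: 4 + 2 + 9 = 15
A→D→B→C→E: 4 + 8 + 6 + 3 = 21
The minimum is 3.

3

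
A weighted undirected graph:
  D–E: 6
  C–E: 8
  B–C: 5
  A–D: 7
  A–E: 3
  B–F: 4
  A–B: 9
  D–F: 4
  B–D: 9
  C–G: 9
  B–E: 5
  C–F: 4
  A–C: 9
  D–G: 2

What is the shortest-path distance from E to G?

A few of the E→G routes:
E-B-F-D-G: 5 + 4 + 4 + 2 = 15
E-B-D-G: 5 + 9 + 2 = 16
E-A-D-G: 3 + 7 + 2 = 12
E-D-G: 6 + 2 = 8
E-C-G: 8 + 9 = 17
Best route has total 8.

8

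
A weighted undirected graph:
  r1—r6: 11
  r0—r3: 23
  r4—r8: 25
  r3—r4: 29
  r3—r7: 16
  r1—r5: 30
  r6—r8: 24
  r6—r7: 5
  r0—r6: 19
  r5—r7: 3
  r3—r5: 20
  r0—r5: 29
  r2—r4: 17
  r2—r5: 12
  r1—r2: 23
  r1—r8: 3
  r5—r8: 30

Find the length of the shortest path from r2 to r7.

15

A few of the r2→r7 routes:
r2→r5→r7: 12 + 3 = 15
r2→r1→r5→r7: 23 + 30 + 3 = 56
r2→r5→r3→r7: 12 + 20 + 16 = 48
r2→r1→r8→r6→r7: 23 + 3 + 24 + 5 = 55
r2→r1→r6→r7: 23 + 11 + 5 = 39
Shortest: 15.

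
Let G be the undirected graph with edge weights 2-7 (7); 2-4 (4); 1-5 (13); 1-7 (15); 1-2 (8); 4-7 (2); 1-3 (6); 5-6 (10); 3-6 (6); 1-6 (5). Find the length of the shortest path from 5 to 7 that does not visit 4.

28

Some routes from 5 to 7 avoiding 4:
5→1→2→7: 13 + 8 + 7 = 28
5→1→7: 13 + 15 = 28
5→6→3→1→7: 10 + 6 + 6 + 15 = 37
5→6→1→2→7: 10 + 5 + 8 + 7 = 30
5→6→1→7: 10 + 5 + 15 = 30
Best route has total 28.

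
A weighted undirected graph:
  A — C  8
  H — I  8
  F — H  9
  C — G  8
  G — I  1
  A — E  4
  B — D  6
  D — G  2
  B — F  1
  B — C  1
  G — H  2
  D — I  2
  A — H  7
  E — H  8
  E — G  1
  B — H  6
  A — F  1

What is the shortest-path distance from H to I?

3

Comparing a few candidate routes:
H→G→I: 2 + 1 = 3
H→G→D→I: 2 + 2 + 2 = 6
H→E→G→D→I: 8 + 1 + 2 + 2 = 13
H→I: 8
H→A→E→G→I: 7 + 4 + 1 + 1 = 13
H→E→G→I: 8 + 1 + 1 = 10
The minimum is 3.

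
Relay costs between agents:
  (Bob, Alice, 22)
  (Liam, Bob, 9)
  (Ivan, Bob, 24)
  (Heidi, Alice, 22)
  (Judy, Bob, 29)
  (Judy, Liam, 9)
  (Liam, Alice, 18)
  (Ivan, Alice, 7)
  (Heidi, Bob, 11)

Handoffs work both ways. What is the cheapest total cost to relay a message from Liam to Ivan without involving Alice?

33

Candidate routes:
Liam-Judy-Bob-Ivan: 9 + 29 + 24 = 62
Liam-Bob-Ivan: 9 + 24 = 33
Shortest: 33.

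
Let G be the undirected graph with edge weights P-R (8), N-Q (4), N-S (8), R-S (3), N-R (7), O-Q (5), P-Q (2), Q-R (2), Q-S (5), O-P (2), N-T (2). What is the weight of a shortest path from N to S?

8

A few of the N→S routes:
N - Q - R - S: 4 + 2 + 3 = 9
N - Q - S: 4 + 5 = 9
N - R - S: 7 + 3 = 10
N - S: 8
N - R - Q - S: 7 + 2 + 5 = 14
Best route has total 8.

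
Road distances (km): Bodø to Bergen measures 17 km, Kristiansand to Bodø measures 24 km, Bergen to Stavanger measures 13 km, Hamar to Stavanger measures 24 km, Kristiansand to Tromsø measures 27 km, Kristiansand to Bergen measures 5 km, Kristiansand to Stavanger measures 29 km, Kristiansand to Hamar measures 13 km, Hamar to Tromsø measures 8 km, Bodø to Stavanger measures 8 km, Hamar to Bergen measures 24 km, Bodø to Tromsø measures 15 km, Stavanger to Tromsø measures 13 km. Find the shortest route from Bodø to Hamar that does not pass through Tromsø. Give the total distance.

Checking several routes:
Bodø - Stavanger - Bergen - Kristiansand - Hamar: 8 + 13 + 5 + 13 = 39
Bodø - Bergen - Kristiansand - Hamar: 17 + 5 + 13 = 35
Bodø - Stavanger - Bergen - Hamar: 8 + 13 + 24 = 45
Bodø - Bergen - Hamar: 17 + 24 = 41
Bodø - Stavanger - Hamar: 8 + 24 = 32
Bodø - Kristiansand - Hamar: 24 + 13 = 37
Shortest: 32 km.

32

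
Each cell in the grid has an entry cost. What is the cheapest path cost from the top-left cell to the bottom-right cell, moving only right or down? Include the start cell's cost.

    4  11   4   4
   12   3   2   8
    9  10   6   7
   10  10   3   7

36

Cheapest: r0c0 -> r0c1 -> r1c1 -> r1c2 -> r2c2 -> r3c2 -> r3c3
  4 + 11 + 3 + 2 + 6 + 3 + 7 = 36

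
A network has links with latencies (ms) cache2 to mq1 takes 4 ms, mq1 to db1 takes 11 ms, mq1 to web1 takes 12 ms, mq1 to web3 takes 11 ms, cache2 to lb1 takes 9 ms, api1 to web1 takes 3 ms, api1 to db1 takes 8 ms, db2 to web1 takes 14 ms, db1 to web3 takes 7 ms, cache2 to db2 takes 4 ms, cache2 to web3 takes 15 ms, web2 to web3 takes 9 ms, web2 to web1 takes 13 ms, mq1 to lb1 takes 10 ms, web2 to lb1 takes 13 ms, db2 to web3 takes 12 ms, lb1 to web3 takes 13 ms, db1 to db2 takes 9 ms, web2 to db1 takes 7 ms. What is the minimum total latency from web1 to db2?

Checking several routes:
web1 - api1 - db1 - db2: 3 + 8 + 9 = 20
web1 - api1 - db1 - mq1 - cache2 - db2: 3 + 8 + 11 + 4 + 4 = 30
web1 - db2: 14
web1 - mq1 - cache2 - db2: 12 + 4 + 4 = 20
web1 - web2 - db1 - db2: 13 + 7 + 9 = 29
Best route has total 14 ms.

14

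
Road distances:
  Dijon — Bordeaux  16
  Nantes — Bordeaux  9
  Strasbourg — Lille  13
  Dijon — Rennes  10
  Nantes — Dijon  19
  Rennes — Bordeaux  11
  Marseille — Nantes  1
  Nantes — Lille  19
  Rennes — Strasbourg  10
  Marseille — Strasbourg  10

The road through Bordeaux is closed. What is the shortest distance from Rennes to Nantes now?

21

Candidate routes:
Rennes -> Dijon -> Nantes: 10 + 19 = 29
Rennes -> Strasbourg -> Lille -> Nantes: 10 + 13 + 19 = 42
Rennes -> Strasbourg -> Marseille -> Nantes: 10 + 10 + 1 = 21
The minimum is 21.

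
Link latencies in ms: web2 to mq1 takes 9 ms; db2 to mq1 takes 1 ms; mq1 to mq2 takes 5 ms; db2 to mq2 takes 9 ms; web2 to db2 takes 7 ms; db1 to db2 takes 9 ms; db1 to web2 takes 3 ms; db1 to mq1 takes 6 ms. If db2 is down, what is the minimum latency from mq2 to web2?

14

Candidate routes:
mq2 → mq1 → db1 → web2: 5 + 6 + 3 = 14
mq2 → mq1 → web2: 5 + 9 = 14
Best route has total 14 ms.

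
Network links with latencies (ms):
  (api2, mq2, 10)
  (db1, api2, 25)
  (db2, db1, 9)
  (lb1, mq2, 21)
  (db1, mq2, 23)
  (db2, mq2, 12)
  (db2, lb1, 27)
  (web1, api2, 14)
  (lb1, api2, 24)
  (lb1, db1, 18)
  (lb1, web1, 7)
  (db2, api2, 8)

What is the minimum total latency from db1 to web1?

Comparing a few candidate routes:
db1 - db2 - api2 - web1: 9 + 8 + 14 = 31
db1 - db2 - mq2 - api2 - web1: 9 + 12 + 10 + 14 = 45
db1 - lb1 - web1: 18 + 7 = 25
db1 - api2 - web1: 25 + 14 = 39
db1 - db2 - lb1 - web1: 9 + 27 + 7 = 43
db1 - mq2 - api2 - web1: 23 + 10 + 14 = 47
Shortest: 25 ms.

25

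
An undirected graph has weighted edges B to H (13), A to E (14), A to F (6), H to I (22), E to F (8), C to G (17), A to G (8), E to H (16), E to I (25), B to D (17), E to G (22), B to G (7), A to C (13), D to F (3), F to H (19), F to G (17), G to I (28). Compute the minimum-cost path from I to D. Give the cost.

Checking several routes:
I → E → A → F → D: 25 + 14 + 6 + 3 = 48
I → H → F → D: 22 + 19 + 3 = 44
I → G → A → F → D: 28 + 8 + 6 + 3 = 45
I → E → F → D: 25 + 8 + 3 = 36
Best route has total 36.

36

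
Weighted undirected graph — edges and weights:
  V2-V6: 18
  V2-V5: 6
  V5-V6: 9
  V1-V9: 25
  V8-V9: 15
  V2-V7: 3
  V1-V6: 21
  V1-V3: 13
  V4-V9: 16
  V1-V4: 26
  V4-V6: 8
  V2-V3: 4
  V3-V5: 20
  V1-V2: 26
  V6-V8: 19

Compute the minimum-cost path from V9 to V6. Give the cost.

24

Checking several routes:
V9→V4→V6: 16 + 8 = 24
V9→V1→V3→V2→V5→V6: 25 + 13 + 4 + 6 + 9 = 57
V9→V1→V4→V6: 25 + 26 + 8 = 59
V9→V1→V3→V2→V6: 25 + 13 + 4 + 18 = 60
V9→V8→V6: 15 + 19 = 34
V9→V1→V6: 25 + 21 = 46
Best route has total 24.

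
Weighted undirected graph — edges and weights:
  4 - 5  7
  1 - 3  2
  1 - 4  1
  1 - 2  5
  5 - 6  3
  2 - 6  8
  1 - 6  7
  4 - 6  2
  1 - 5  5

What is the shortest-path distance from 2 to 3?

Comparing a few candidate routes:
2-6-5-4-1-3: 8 + 3 + 7 + 1 + 2 = 21
2-6-4-1-3: 8 + 2 + 1 + 2 = 13
2-6-5-1-3: 8 + 3 + 5 + 2 = 18
2-6-1-3: 8 + 7 + 2 = 17
2-1-3: 5 + 2 = 7
The minimum is 7.

7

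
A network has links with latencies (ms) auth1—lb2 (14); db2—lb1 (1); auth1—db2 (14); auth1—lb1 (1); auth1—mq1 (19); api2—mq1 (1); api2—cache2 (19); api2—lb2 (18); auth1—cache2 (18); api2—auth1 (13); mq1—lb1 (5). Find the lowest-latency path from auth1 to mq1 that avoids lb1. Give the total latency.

Routes from auth1 to mq1 avoiding lb1:
auth1 → mq1: 19
auth1 → cache2 → api2 → mq1: 18 + 19 + 1 = 38
auth1 → api2 → mq1: 13 + 1 = 14
auth1 → lb2 → api2 → mq1: 14 + 18 + 1 = 33
Best route has total 14 ms.

14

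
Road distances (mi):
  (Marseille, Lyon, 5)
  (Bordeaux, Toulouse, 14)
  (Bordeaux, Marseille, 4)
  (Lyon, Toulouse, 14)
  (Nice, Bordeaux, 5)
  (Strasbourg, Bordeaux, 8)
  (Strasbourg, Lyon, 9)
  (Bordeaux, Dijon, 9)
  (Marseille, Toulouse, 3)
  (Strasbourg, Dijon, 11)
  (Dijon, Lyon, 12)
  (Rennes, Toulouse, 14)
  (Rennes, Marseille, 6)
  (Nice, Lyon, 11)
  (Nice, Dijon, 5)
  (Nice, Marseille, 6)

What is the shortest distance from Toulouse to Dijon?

Checking several routes:
Toulouse → Marseille → Bordeaux → Dijon: 3 + 4 + 9 = 16
Toulouse → Marseille → Bordeaux → Nice → Dijon: 3 + 4 + 5 + 5 = 17
Toulouse → Marseille → Lyon → Dijon: 3 + 5 + 12 = 20
Toulouse → Marseille → Nice → Dijon: 3 + 6 + 5 = 14
Toulouse → Bordeaux → Dijon: 14 + 9 = 23
The minimum is 14 mi.

14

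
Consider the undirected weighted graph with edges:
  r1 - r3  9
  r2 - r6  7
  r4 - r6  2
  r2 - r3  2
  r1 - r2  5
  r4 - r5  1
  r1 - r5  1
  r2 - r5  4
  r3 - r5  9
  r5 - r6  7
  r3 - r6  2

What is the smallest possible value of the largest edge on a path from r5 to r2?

2

A few of the r5→r2 routes:
r5 -> r2: max(4) = 4
r5 -> r1 -> r2: max(1, 5) = 5
r5 -> r6 -> r2: max(7, 7) = 7
r5 -> r4 -> r6 -> r3 -> r2: max(1, 2, 2, 2) = 2
r5 -> r4 -> r6 -> r2: max(1, 2, 7) = 7
r5 -> r6 -> r3 -> r2: max(7, 2, 2) = 7
Best route has worst link 2.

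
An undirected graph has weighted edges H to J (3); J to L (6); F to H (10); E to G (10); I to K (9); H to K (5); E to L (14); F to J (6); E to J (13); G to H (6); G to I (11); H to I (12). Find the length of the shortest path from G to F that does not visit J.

16

Routes from G to F avoiding J:
G-I-H-F: 11 + 12 + 10 = 33
G-H-F: 6 + 10 = 16
G-I-K-H-F: 11 + 9 + 5 + 10 = 35
Best route has total 16.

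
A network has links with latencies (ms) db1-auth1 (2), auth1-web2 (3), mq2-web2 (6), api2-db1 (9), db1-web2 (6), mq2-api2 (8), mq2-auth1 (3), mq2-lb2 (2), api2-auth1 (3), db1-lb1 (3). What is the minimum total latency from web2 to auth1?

A few of the web2→auth1 routes:
web2 -> db1 -> api2 -> auth1: 6 + 9 + 3 = 18
web2 -> db1 -> auth1: 6 + 2 = 8
web2 -> mq2 -> api2 -> auth1: 6 + 8 + 3 = 17
web2 -> mq2 -> auth1: 6 + 3 = 9
web2 -> auth1: 3
The minimum is 3 ms.

3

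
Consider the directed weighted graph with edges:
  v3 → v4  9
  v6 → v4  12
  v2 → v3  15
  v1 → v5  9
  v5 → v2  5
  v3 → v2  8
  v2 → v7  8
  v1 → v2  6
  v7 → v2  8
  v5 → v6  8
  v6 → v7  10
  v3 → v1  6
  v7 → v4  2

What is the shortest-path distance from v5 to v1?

Candidate routes:
v5 -> v2 -> v3 -> v1: 5 + 15 + 6 = 26
v5 -> v6 -> v7 -> v2 -> v3 -> v1: 8 + 10 + 8 + 15 + 6 = 47
The minimum is 26.

26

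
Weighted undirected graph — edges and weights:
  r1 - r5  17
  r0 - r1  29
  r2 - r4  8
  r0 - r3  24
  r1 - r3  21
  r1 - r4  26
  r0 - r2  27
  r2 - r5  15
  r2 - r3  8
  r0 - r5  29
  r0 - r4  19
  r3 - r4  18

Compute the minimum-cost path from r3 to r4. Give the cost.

Checking several routes:
r3 -> r4: 18
r3 -> r2 -> r4: 8 + 8 = 16
r3 -> r0 -> r4: 24 + 19 = 43
r3 -> r1 -> r4: 21 + 26 = 47
Shortest: 16.

16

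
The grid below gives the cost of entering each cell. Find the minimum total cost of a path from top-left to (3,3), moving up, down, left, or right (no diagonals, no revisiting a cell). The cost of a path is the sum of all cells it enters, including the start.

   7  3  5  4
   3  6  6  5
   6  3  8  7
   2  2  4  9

Best path: [0,0] [1,0] [2,0] [3,0] [3,1] [3,2] [3,3]
Cost: 7 + 3 + 6 + 2 + 2 + 4 + 9 = 33

33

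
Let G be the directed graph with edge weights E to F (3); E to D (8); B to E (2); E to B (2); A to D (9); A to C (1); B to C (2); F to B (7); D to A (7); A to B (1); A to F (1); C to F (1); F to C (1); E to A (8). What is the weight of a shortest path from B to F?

Comparing a few candidate routes:
B → C → F: 2 + 1 = 3
B → E → A → F: 2 + 8 + 1 = 11
B → E → F: 2 + 3 = 5
Best route has total 3.

3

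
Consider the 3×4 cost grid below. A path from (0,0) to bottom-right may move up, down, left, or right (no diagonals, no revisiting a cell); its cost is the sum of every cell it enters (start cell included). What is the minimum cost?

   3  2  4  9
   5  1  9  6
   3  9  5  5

25

Cheapest: r0c0→r0c1→r1c1→r1c2→r2c2→r2c3
  3 + 2 + 1 + 9 + 5 + 5 = 25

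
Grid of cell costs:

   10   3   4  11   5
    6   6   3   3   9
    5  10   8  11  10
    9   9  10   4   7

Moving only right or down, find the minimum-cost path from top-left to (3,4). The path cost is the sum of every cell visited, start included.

45

One optimal route is (0,0)→(0,1)→(0,2)→(1,2)→(1,3)→(2,3)→(3,3)→(3,4).
Its cost is 10 + 3 + 4 + 3 + 3 + 11 + 4 + 7 = 45.
(Top row then right column would cost 59.)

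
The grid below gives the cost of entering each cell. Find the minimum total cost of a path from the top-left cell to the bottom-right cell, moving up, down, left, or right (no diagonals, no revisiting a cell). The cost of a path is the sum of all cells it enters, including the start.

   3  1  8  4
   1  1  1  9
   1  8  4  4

14

Cheapest: r0c0 r0c1 r1c1 r1c2 r2c2 r2c3
  3 + 1 + 1 + 1 + 4 + 4 = 14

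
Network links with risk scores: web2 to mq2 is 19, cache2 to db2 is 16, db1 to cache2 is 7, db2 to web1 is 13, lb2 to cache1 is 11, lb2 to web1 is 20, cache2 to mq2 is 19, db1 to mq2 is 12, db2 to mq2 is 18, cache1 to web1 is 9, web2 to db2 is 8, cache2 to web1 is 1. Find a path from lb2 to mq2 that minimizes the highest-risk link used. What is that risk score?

12

Comparing a few candidate routes:
lb2 - cache1 - web1 - cache2 - db2 - mq2: max(11, 9, 1, 16, 18) = 18
lb2 - cache1 - web1 - cache2 - db1 - mq2: max(11, 9, 1, 7, 12) = 12
lb2 - cache1 - web1 - db2 - mq2: max(11, 9, 13, 18) = 18
lb2 - cache1 - web1 - db2 - cache2 - db1 - mq2: max(11, 9, 13, 16, 7, 12) = 16
lb2 - cache1 - web1 - db2 - web2 - mq2: max(11, 9, 13, 8, 19) = 19
Best route has worst link 12.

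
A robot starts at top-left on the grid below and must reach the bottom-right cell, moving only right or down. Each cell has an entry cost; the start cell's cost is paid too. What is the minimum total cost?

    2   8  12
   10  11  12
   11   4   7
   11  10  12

Cheapest: [0,0] [0,1] [1,1] [2,1] [2,2] [3,2]
  2 + 8 + 11 + 4 + 7 + 12 = 44
(Top row then right column would cost 53.)

44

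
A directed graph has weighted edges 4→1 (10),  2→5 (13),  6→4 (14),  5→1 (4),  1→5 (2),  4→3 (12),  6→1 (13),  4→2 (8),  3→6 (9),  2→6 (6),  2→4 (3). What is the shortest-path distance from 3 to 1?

Candidate routes:
3 -> 6 -> 4 -> 1: 9 + 14 + 10 = 33
3 -> 6 -> 1: 9 + 13 = 22
3 -> 6 -> 4 -> 2 -> 5 -> 1: 9 + 14 + 8 + 13 + 4 = 48
The minimum is 22.

22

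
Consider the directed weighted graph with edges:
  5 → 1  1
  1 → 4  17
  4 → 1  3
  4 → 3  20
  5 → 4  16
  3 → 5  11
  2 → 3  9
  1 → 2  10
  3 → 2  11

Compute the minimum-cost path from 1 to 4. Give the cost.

17

Routes from 1 to 4:
1→4: 17
1→2→3→5→4: 10 + 9 + 11 + 16 = 46
The minimum is 17.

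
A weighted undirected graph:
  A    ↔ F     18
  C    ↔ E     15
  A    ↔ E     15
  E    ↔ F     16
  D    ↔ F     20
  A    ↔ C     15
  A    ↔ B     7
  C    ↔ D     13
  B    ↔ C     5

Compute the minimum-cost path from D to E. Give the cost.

Some routes from D to E:
D→C→A→E: 13 + 15 + 15 = 43
D→C→B→A→E: 13 + 5 + 7 + 15 = 40
D→C→E: 13 + 15 = 28
D→F→E: 20 + 16 = 36
The minimum is 28.

28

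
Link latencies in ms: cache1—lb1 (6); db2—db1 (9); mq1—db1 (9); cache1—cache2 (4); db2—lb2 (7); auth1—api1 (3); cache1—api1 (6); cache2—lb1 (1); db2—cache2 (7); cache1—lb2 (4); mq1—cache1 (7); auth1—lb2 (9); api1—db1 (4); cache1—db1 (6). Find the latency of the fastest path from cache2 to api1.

Some routes from cache2 to api1:
cache2 → lb1 → cache1 → api1: 1 + 6 + 6 = 13
cache2 → cache1 → api1: 4 + 6 = 10
cache2 → cache1 → db1 → api1: 4 + 6 + 4 = 14
The minimum is 10 ms.

10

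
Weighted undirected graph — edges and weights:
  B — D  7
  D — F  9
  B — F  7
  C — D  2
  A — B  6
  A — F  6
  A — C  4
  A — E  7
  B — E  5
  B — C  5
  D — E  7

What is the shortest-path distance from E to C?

A few of the E→C routes:
E → B → C: 5 + 5 = 10
E → B → D → C: 5 + 7 + 2 = 14
E → B → A → C: 5 + 6 + 4 = 15
E → D → C: 7 + 2 = 9
E → A → C: 7 + 4 = 11
E → A → B → C: 7 + 6 + 5 = 18
Shortest: 9.

9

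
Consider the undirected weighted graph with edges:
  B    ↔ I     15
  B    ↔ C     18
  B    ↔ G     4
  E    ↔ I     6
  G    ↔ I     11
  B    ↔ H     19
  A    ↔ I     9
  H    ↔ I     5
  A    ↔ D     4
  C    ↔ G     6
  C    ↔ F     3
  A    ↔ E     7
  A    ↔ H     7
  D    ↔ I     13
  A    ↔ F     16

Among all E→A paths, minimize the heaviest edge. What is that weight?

A few of the E→A routes:
E-I-H-A: max(6, 5, 7) = 7
E-I-A: max(6, 9) = 9
E-A: max(7) = 7
Smallest bottleneck: 7.

7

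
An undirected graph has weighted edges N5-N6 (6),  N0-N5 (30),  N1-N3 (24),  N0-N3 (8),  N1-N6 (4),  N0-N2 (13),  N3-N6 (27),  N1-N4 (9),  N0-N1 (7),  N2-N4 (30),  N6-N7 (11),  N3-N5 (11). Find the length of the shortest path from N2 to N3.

21

Comparing a few candidate routes:
N2 - N0 - N1 - N6 - N5 - N3: 13 + 7 + 4 + 6 + 11 = 41
N2 - N0 - N1 - N3: 13 + 7 + 24 = 44
N2 - N0 - N3: 13 + 8 = 21
N2 - N0 - N1 - N6 - N3: 13 + 7 + 4 + 27 = 51
The minimum is 21.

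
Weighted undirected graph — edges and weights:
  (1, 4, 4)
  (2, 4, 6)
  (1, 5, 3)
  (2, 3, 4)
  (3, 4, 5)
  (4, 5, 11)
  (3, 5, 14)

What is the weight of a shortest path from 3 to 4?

5

Paths from 3 to 4:
3 -> 4: 5
3 -> 5 -> 4: 14 + 11 = 25
3 -> 2 -> 4: 4 + 6 = 10
3 -> 5 -> 1 -> 4: 14 + 3 + 4 = 21
Best route has total 5.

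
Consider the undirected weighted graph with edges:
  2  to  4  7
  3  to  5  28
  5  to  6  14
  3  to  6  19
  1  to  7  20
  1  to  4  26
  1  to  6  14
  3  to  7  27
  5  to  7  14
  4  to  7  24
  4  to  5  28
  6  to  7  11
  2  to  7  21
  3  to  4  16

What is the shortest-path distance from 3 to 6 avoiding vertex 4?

A few of the 3→6 routes:
3 -> 6: 19
3 -> 7 -> 6: 27 + 11 = 38
3 -> 5 -> 6: 28 + 14 = 42
Best route has total 19.

19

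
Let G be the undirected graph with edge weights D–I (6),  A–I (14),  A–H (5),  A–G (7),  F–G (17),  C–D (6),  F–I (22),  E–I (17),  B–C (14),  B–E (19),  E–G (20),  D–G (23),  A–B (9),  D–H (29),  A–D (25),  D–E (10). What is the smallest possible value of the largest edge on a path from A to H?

5

A few of the A→H routes:
A-D-H: max(25, 29) = 29
A-G-E-B-C-D-H: max(7, 20, 19, 14, 6, 29) = 29
A-H: max(5) = 5
A-G-E-I-D-H: max(7, 20, 17, 6, 29) = 29
Smallest bottleneck: 5.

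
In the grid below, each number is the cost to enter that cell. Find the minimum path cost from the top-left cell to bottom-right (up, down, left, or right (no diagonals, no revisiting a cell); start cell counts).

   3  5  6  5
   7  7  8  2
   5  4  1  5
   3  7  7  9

Cheapest: (0,0) (0,1) (1,1) (2,1) (2,2) (2,3) (3,3)
  3 + 5 + 7 + 4 + 1 + 5 + 9 = 34

34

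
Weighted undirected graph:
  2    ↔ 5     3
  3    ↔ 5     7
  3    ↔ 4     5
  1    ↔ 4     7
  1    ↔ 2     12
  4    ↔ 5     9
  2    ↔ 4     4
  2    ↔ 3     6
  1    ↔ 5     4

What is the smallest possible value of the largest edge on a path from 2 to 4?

Comparing a few candidate routes:
2 - 5 - 1 - 4: max(3, 4, 7) = 7
2 - 4: max(4) = 4
2 - 5 - 3 - 4: max(3, 7, 5) = 7
2 - 3 - 5 - 4: max(6, 7, 9) = 9
2 - 3 - 4: max(6, 5) = 6
2 - 3 - 5 - 1 - 4: max(6, 7, 4, 7) = 7
Smallest bottleneck: 4.

4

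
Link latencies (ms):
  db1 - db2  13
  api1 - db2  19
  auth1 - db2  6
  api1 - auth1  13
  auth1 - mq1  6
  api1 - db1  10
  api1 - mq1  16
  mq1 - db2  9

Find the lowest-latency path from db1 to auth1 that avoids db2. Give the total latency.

Routes from db1 to auth1 avoiding db2:
db1 → api1 → mq1 → auth1: 10 + 16 + 6 = 32
db1 → api1 → auth1: 10 + 13 = 23
Shortest: 23 ms.

23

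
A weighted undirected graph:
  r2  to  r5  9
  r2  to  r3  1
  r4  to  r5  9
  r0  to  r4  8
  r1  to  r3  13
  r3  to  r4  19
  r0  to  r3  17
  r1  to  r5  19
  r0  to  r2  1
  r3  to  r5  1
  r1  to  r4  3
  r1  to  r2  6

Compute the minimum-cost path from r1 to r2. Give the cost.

Checking several routes:
r1 - r2: 6
r1 - r4 - r5 - r3 - r2: 3 + 9 + 1 + 1 = 14
r1 - r3 - r2: 13 + 1 = 14
r1 - r4 - r0 - r2: 3 + 8 + 1 = 12
Shortest: 6.

6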